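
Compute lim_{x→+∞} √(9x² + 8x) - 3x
As x → +∞: multiply by the conjugate to get (8x)/(√(9x²+8x)+3x); the denominator ~ 6x, so the limit is 8/6 = 4/3.
Limit = 4/3.

Final answer: 4/3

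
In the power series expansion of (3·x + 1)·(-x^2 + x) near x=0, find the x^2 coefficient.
Expand to order 2: (3·x + 1)·(-x^2 + x) = 2·x^2 + x + O(x^3).
The coefficient of x^2 is 2.

Final answer: 2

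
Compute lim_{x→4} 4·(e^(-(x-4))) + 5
Direct substitution at x = 4 gives 9.

Final answer: 9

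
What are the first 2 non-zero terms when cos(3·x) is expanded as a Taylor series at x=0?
1 - 9·x^2/2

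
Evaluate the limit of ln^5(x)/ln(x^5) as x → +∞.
This is an ∞/∞ indeterminate form as x → +∞.
Write ln(x^5) = 5·ln(x), reducing the quotient to ln^4(x)/5 → ∞.
Limit = ∞.

Final answer: ∞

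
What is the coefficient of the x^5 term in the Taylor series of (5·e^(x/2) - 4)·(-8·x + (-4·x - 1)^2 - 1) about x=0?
Expand to order 5: (5·e^(x/2) - 4)·(-8·x + (-4·x - 1)^2 - 1) = 5·x^5/3 + 10·x^4 + 40·x^3 + 16·x^2 + O(x^6).
The coefficient of x^5 is 5/3.

Final answer: 5/3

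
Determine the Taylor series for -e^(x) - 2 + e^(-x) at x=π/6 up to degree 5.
(-2·e^(π/6) - e^(π/3) + 1)·e^(-π/6) + (-e^(π/3) - 1)·e^(-π/6)·(x - π/6) + (1 - e^(π/3))·e^(-π/6)·(x - π/6)^2/2 + (-e^(π/3) - 1)·e^(-π/6)·(x - π/6)^3/6 + (1 - e^(π/3))·e^(-π/6)·(x - π/6)^4/24 + (-e^(π/3) - 1)·e^(-π/6)·(x - π/6)^5/120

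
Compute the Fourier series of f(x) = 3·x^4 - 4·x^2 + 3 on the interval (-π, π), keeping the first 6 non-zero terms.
(160 - 24·π^2)·cos(x) + (-13 + 6·π^2)·cos(2·x) + (32/9 - 8·π^2/3)·cos(3·x) + (-25/16 + 3·π^2/2)·cos(4·x) + (544/625 - 24·π^2/25)·cos(5·x) - 4·π^2/3 + 3 + 3·π^4/5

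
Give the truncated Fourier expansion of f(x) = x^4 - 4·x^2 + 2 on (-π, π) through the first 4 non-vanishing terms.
(64 - 8·π^2)·cos(x) + (-7 + 2·π^2)·cos(2·x) + (64/27 - 8·π^2/9)·cos(3·x) - 4·π^2/3 + 2 + π^4/5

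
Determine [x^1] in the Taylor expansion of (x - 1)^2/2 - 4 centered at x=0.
Expand to order 1: (x - 1)^2/2 - 4 = -x - 7/2 + O(x^2).
The coefficient of x^1 is -1.

Final answer: -1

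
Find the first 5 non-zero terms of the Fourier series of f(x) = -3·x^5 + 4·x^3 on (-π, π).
(-768 - 6·π^4 + 128·π^2)·sin(x) + (-19·π^2 + 57/2 + 3·π^4)·sin(2·x) + (-2·π^4 - 128/27 + 64·π^2/9)·sin(3·x) + (-31·π^2/8 + 93/64 + 3·π^4/2)·sin(4·x) + (-6·π^4/5 - 384/625 + 64·π^2/25)·sin(5·x)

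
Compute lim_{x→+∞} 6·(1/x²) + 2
Evaluate the dominant behaviour as x → +∞; each term tends to a finite value or vanishes.
Limit = 2.

Final answer: 2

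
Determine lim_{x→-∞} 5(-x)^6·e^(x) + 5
The product is a 0·∞ indeterminate form at x → -∞.
Rewrite the product as 5(-x)^6 / e^(-x) (an ∞/∞ form) and apply L'Hôpital, or use the standard hierarchy e^(|x|) ≫ |(-x)^6| as x → -∞.
The indeterminate product → 0, so the limit = 5.

Final answer: 5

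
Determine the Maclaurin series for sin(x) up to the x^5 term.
x^5/120 - x^3/6 + x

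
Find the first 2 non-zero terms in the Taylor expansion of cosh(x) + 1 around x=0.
x^2/2 + 2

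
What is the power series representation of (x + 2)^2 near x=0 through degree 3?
x^2 + 4·x + 4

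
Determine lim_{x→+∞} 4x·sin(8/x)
As x → +∞: let u = 8/x → 0⁺; then 4·x·sin(8/x) = 4·8·sin(u)/u → 4·8·1 = 32.
Limit = 32.

Final answer: 32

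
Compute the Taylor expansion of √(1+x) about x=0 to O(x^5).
-5·x^4/128 + x^3/16 - x^2/8 + x/2 + 1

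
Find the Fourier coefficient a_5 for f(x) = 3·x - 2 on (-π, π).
a_5 = (1/π) ∫_{-π}^{π} f(x)·cos(5x) dx.
Evaluate the integral (use parity and integration by parts as needed): a_5 = 0.

Final answer: 0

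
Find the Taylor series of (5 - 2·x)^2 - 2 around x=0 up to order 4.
4·x^2 - 20·x + 23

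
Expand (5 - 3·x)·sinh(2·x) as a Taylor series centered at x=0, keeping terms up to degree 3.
20·x^3/3 - 6·x^2 + 10·x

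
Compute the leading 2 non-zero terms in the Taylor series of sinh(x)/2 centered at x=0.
x^3/12 + x/2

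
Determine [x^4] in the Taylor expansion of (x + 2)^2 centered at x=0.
Expand to order 4: (x + 2)^2 = x^2 + 4·x + 4 + O(x^5).
The coefficient of x^4 is 0.

Final answer: 0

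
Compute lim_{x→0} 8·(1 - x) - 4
Direct substitution at x = 0 gives 4.

Final answer: 4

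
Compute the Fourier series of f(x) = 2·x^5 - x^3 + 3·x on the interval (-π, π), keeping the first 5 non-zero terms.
(-82·π^2 + 4·π^4 + 498)·sin(x) + (-2·π^4 - 39/2 + 11·π^2)·sin(2·x) + (-98·π^2/27 + 358/81 + 4·π^4/3)·sin(3·x) + (-π^4 - 69/32 + 7·π^2/4)·sin(4·x) + (-26·π^2/25 + 906/625 + 4·π^4/5)·sin(5·x)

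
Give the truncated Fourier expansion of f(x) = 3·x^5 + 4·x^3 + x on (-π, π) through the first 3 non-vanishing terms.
(-112·π^2 + 6·π^4 + 674)·sin(x) + (-3·π^4 - 35/2 + 11·π^2)·sin(2·x) + (-16·π^2/9 + 50/27 + 2·π^4)·sin(3·x)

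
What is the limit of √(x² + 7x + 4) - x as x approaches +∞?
This is an ∞ − ∞ indeterminate form.
Multiply and divide by the conjugate √(x²+7x + 4) + x; the x² terms cancel, leaving (7x + 4)/(√(x²+7x + 4)+x) → 7/2.
Limit = 7/2.

Final answer: 7/2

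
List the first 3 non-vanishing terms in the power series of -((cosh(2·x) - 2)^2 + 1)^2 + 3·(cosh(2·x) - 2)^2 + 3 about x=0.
-56·x^4/3 + 4·x^2 + 2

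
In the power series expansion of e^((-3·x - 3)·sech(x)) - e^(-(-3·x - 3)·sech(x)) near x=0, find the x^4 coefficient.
Expand to order 4: e^((-3·x - 3)·sech(x)) - e^(-(-3·x - 3)·sech(x)) = x^4·(49·e^(-3)/8 + 49·e^(3)/8) + x^3·(-15·e^(-3)/2 + 3·e^(3)/2) + x^2·(-3·e^(3) + 6·e^(-3)) + x·(-3·e^(3) - 3·e^(-3)) - e^(3) + e^(-3) + O(x^5).
The coefficient of x^4 is 49·e^(-3)/8 + 49·e^(3)/8.

Final answer: 49·e^(-3)/8 + 49·e^(3)/8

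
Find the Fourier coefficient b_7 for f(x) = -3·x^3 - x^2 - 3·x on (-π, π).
b_7 = (1/π) ∫_{-π}^{π} f(x)·sin(7x) dx.
Evaluate the integral (use parity and integration by parts as needed): b_7 = -6·π^2/7 - 258/343.

Final answer: -6·π^2/7 - 258/343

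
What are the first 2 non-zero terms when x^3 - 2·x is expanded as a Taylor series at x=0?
x^3 - 2·x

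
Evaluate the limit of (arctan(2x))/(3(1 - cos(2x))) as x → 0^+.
Both numerator and denominator → 0 as x → 0^+; this is a 0/0 indeterminate form.
Expand each to leading order near x = 0: numerator ~ 2·x, denominator ~ 6·x^2.
The limit of the ratio is ∞.

Final answer: ∞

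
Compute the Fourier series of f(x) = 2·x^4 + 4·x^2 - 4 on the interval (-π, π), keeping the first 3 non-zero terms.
(80 - 16·π^2)·cos(x) + (-2 + 4·π^2)·cos(2·x) - 4 + 4·π^2/3 + 2·π^4/5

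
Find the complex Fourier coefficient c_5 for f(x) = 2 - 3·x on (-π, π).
Compute the real Fourier coefficients first: a_5 = 0, b_5 = -6/5.
Then c_5 = (a_5 − i·b_5)/2 = 3·i/5.

Final answer: 3·i/5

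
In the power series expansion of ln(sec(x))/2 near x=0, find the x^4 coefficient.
Expand to order 4: ln(sec(x))/2 = x^4/24 + x^2/4 + O(x^5).
The coefficient of x^4 is 1/24.

Final answer: 1/24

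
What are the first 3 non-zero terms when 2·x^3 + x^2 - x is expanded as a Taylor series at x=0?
2·x^3 + x^2 - x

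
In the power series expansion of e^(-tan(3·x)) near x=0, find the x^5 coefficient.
Expand to order 5: e^(-tan(3·x)) = -2997·x^5/40 + 243·x^4/8 - 27·x^3/2 + 9·x^2/2 - 3·x + 1 + O(x^6).
The coefficient of x^5 is -2997/40.

Final answer: -2997/40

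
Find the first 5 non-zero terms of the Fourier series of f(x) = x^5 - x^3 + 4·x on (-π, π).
(-42·π^2 + 2·π^4 + 260)·sin(x) + (-π^4 - 13 + 6·π^2)·sin(2·x) + (-58·π^2/27 + 332/81 + 2·π^4/3)·sin(3·x) + (-π^4/2 - 155/64 + 9·π^2/8)·sin(4·x) + (-18·π^2/25 + 1108/625 + 2·π^4/5)·sin(5·x)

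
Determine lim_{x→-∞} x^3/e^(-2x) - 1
The quotient is an ∞/∞ indeterminate form as x → -∞.
Compare growth rates of the dominant terms (exponentials ≫ polynomials ≫ logarithms), or apply L'Hôpital's rule; the quotient → 0.
Adding the constant: 0 - 1 = -1. Limit = -1.

Final answer: -1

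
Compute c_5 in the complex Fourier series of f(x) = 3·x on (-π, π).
Compute the real Fourier coefficients first: a_5 = 0, b_5 = 6/5.
Then c_5 = (a_5 − i·b_5)/2 = -3·i/5.

Final answer: -3·i/5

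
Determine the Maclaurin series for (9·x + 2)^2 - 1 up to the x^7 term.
81·x^2 + 36·x + 3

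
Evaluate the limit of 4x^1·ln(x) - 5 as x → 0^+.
The product is a 0·∞ indeterminate form at x → 0⁺.
Rewrite the product as 4·ln(x) / x^(-1) and apply L'Hôpital, or use the standard hierarchy x^(-1) ≫ |ln x| as x → 0⁺.
The indeterminate product → 0, so the limit = -5.

Final answer: -5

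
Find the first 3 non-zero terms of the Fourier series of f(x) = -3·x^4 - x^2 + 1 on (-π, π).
(-140 + 24·π^2)·cos(x) + (8 - 6·π^2)·cos(2·x) - 3·π^4/5 - π^2/3 + 1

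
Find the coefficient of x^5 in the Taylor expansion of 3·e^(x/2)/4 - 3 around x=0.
Expand to order 5: 3·e^(x/2)/4 - 3 = x^5/5120 + x^4/512 + x^3/64 + 3·x^2/32 + 3·x/8 - 9/4 + O(x^6).
The coefficient of x^5 is 1/5120.

Final answer: 1/5120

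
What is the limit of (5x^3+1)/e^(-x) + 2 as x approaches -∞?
The quotient is an ∞/∞ indeterminate form as x → -∞.
Compare growth rates of the dominant terms (exponentials ≫ polynomials ≫ logarithms), or apply L'Hôpital's rule; the quotient → 0.
Adding the constant: 0 + 2 = 2. Limit = 2.

Final answer: 2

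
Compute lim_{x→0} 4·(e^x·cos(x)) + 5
Direct substitution at x = 0 gives 9.

Final answer: 9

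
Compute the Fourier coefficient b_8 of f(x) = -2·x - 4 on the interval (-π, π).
b_8 = (1/π) ∫_{-π}^{π} f(x)·sin(8x) dx.
Evaluate the integral (use parity and integration by parts as needed): b_8 = 1/2.

Final answer: 1/2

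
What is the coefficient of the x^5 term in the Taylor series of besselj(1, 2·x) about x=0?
Expand to order 5: besselj(1, 2·x) = x^5/12 - x^3/2 + x + O(x^6).
The coefficient of x^5 is 1/12.

Final answer: 1/12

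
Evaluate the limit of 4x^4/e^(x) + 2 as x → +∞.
The quotient is an ∞/∞ indeterminate form as x → +∞.
The exponential denominator e^(x) dominates the polynomial numerator (e^x ≫ x^4 as x → ∞), so the quotient → 0.
Adding the constant: 0 + 2 = 2. Limit = 2.

Final answer: 2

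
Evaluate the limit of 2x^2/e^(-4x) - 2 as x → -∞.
The quotient is an ∞/∞ indeterminate form as x → -∞.
Compare growth rates of the dominant terms (exponentials ≫ polynomials ≫ logarithms), or apply L'Hôpital's rule; the quotient → 0.
Adding the constant: 0 - 2 = -2. Limit = -2.

Final answer: -2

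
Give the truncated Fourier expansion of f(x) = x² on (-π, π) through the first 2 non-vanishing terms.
-4·cos(x) + π^2/3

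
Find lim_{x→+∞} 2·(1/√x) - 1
Evaluate the dominant behaviour as x → +∞; each term tends to a finite value or vanishes.
Limit = -1.

Final answer: -1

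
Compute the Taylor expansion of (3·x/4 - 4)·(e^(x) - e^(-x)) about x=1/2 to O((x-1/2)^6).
(29 - 29·e)·e^(-1/2)/8 + (-23·e - 35)·e^(-1/2)·(x - 1/2)/8 + (41 - 17·e)·e^(-1/2)·(x - 1/2)^2/16 + (-47 - 11·e)·e^(-1/2)·(x - 1/2)^3/48 + (53 - 5·e)·e^(-1/2)·(x - 1/2)^4/192 + (-59 + e)·e^(-1/2)·(x - 1/2)^5/960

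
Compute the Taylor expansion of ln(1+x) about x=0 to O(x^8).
x^7/7 - x^6/6 + x^5/5 - x^4/4 + x^3/3 - x^2/2 + x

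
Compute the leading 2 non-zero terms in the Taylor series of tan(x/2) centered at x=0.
x^3/24 + x/2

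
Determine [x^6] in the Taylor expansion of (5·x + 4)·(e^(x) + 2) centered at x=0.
Expand to order 6: (5·x + 4)·(e^(x) + 2) = 17·x^6/360 + 29·x^5/120 + x^4 + 19·x^3/6 + 7·x^2 + 19·x + 12 + O(x^7).
The coefficient of x^6 is 17/360.

Final answer: 17/360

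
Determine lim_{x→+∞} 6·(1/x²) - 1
Evaluate the dominant behaviour as x → +∞; each term tends to a finite value or vanishes.
Limit = -1.

Final answer: -1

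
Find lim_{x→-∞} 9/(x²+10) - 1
Evaluate the dominant behaviour as x → -∞; each term tends to a finite value or vanishes.
Limit = -1.

Final answer: -1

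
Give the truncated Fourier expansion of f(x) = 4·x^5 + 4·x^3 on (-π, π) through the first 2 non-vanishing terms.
(-152·π^2 + 8·π^4 + 912)·sin(x) + (-4·π^4 - 24 + 16·π^2)·sin(2·x)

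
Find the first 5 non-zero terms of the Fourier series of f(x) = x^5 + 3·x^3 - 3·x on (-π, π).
(-34·π^2 + 2·π^4 + 198)·sin(x) + (-π^4 + 2·π^2)·sin(2·x) + (-190/81 + 14·π^2/27 + 2·π^4/3)·sin(3·x) + (-π^4/2 - 7·π^2/8 + 117/64)·sin(4·x) + (-882/625 + 22·π^2/25 + 2·π^4/5)·sin(5·x)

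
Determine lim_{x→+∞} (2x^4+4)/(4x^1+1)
This is an ∞/∞ indeterminate form as x → +∞.
Divide numerator and denominator by x^4 and let the lower-order terms vanish; the numerator's degree 4 exceeds the denominator's degree 1, so the quotient diverges.
Limit = ∞.

Final answer: ∞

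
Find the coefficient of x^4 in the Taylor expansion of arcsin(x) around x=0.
Expand to order 4: arcsin(x) = x^3/6 + x + O(x^5).
The coefficient of x^4 is 0.

Final answer: 0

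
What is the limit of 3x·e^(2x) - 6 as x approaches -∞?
The product is a 0·∞ indeterminate form at x → -∞.
Rewrite the product as 3x / e^(-2x) (an ∞/∞ form) and apply L'Hôpital, or use the standard hierarchy e^(2|x|) ≫ |x| as x → -∞.
The indeterminate product → 0, so the limit = -6.

Final answer: -6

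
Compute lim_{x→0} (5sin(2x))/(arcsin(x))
Both numerator and denominator → 0 as x → 0; this is a 0/0 indeterminate form.
Expand each to leading order near x = 0: numerator ~ 10·x, denominator ~ x.
The limit of the ratio is 10.

Final answer: 10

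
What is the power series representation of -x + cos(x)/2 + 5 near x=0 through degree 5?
x^4/48 - x^2/4 - x + 11/2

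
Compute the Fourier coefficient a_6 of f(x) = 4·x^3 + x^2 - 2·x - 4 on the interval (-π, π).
a_6 = (1/π) ∫_{-π}^{π} f(x)·cos(6x) dx.
Evaluate the integral (use parity and integration by parts as needed): a_6 = 1/9.

Final answer: 1/9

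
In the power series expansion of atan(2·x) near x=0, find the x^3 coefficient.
Expand to order 3: atan(2·x) = -8·x^3/3 + 2·x + O(x^4).
The coefficient of x^3 is -8/3.

Final answer: -8/3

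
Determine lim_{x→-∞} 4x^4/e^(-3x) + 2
The quotient is an ∞/∞ indeterminate form as x → -∞.
Compare growth rates of the dominant terms (exponentials ≫ polynomials ≫ logarithms), or apply L'Hôpital's rule; the quotient → 0.
Adding the constant: 0 + 2 = 2. Limit = 2.

Final answer: 2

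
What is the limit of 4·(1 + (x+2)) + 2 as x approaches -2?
Direct substitution at x = -2 gives 6.

Final answer: 6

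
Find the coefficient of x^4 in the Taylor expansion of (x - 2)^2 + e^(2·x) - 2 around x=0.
Expand to order 4: (x - 2)^2 + e^(2·x) - 2 = 2·x^4/3 + 4·x^3/3 + 3·x^2 - 2·x + 3 + O(x^5).
The coefficient of x^4 is 2/3.

Final answer: 2/3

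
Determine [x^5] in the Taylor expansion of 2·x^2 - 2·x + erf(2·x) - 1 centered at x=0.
Expand to order 5: 2·x^2 - 2·x + erf(2·x) - 1 = 32·x^5/(5·√(π)) - 16·x^3/(3·√(π)) + 2·x^2 + x·(-2 + 4/√(π)) - 1 + O(x^6).
The coefficient of x^5 is 32/(5·√(π)).

Final answer: 32/(5·√(π))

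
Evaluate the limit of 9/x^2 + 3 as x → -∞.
Evaluate the dominant behaviour as x → -∞; each term tends to a finite value or vanishes.
Limit = 3.

Final answer: 3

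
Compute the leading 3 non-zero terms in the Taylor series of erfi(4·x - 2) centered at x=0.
-64·x^2·e^(4)/√(π) + 8·x·e^(4)/√(π) - erfi(2)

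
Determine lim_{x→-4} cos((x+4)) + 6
Direct substitution at x = -4 gives 7.

Final answer: 7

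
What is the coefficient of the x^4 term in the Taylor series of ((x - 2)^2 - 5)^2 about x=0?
Expand to order 4: ((x - 2)^2 - 5)^2 = x^4 - 8·x^3 + 14·x^2 + 8·x + 1 + O(x^5).
The coefficient of x^4 is 1.

Final answer: 1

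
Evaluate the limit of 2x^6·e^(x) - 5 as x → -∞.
The product is a 0·∞ indeterminate form at x → -∞.
Rewrite the product as 2x^6 / e^(-x) (an ∞/∞ form) and apply L'Hôpital, or use the standard hierarchy e^(|x|) ≫ |x^6| as x → -∞.
The indeterminate product → 0, so the limit = -5.

Final answer: -5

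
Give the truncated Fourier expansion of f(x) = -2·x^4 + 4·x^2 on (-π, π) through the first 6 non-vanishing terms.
(-112 + 16·π^2)·cos(x) + (10 - 4·π^2)·cos(2·x) + (-80/27 + 16·π^2/9)·cos(3·x) + (11/8 - π^2)·cos(4·x) + (-496/625 + 16·π^2/25)·cos(5·x) - 2·π^4/5 + 4·π^2/3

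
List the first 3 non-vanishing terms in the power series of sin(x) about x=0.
x^5/120 - x^3/6 + x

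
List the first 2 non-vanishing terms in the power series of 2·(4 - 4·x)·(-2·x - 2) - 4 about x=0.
16·x^2 - 20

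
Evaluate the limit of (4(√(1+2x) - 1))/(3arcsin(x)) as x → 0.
Both numerator and denominator → 0 as x → 0; this is a 0/0 indeterminate form.
Expand each to leading order near x = 0: numerator ~ 4·x, denominator ~ 3·x.
The limit of the ratio is 4/3.

Final answer: 4/3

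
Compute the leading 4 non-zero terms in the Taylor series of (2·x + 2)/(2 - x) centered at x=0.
3·x^3/8 + 3·x^2/4 + 3·x/2 + 1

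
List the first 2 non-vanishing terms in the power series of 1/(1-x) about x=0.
x + 1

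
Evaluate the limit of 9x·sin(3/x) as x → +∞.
As x → +∞: let u = 3/x → 0⁺; then 9·x·sin(3/x) = 9·3·sin(u)/u → 9·3·1 = 27.
Limit = 27.

Final answer: 27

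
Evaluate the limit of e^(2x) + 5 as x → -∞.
Evaluate the dominant behaviour as x → -∞; each term tends to a finite value or vanishes.
Limit = 5.

Final answer: 5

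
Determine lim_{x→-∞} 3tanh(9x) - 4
Evaluate the dominant behaviour as x → -∞; each term tends to a finite value or vanishes.
Limit = -7.

Final answer: -7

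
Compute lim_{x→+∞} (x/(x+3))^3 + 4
As x → +∞: x/(x+3) = 1/(1 + 3/x) → 1, and the 3rd power of a limit-1 base also → 1; with the additive constant, 1 + 4 = 5.
Limit = 5.

Final answer: 5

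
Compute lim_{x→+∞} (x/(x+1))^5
As x → +∞: x/(x+1) = 1/(1 + 1/x) → 1, and the 5th power of a limit-1 base also → 1.
Limit = 1.

Final answer: 1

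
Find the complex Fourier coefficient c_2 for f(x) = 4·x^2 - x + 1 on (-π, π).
Compute the real Fourier coefficients first: a_2 = 4, b_2 = 1.
Then c_2 = (a_2 − i·b_2)/2 = 2 - i/2.

Final answer: 2 - i/2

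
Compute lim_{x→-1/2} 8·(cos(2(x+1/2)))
Direct substitution at x = -1/2 gives 8.

Final answer: 8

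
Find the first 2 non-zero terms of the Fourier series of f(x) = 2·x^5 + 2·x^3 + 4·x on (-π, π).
(-76·π^2 + 4·π^4 + 464)·sin(x) + (-2·π^4 - 16 + 8·π^2)·sin(2·x)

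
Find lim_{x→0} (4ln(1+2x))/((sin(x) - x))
Both numerator and denominator → 0 as x → 0; this is a 0/0 indeterminate form.
Expand each to leading order near x = 0: numerator ~ 8·x, denominator ~ -x^3/6.
The limit of the ratio is -∞.

Final answer: -∞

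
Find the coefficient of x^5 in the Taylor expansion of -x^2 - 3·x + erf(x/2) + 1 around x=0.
Expand to order 5: -x^2 - 3·x + erf(x/2) + 1 = x^5/(160·√(π)) - x^3/(12·√(π)) - x^2 + x·(-3 + 1/√(π)) + 1 + O(x^6).
The coefficient of x^5 is 1/(160·√(π)).

Final answer: 1/(160·√(π))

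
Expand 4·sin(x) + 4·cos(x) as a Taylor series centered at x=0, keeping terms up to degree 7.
-x^7/1260 - x^6/180 + x^5/30 + x^4/6 - 2·x^3/3 - 2·x^2 + 4·x + 4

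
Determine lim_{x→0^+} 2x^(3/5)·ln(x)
This is a 0·∞ indeterminate form at x → 0⁺.
Rewrite the product as 2·ln(x) / x^(-3/5) and apply L'Hôpital, or use the standard hierarchy x^(-3/5) ≫ |ln x| as x → 0⁺.
The indeterminate product → 0, so the limit = 0.

Final answer: 0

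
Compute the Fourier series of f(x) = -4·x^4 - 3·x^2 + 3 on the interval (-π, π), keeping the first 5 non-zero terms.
(-180 + 32·π^2)·cos(x) + (9 - 8·π^2)·cos(2·x) + (-28/27 + 32·π^2/9)·cos(3·x) - 2·π^2·cos(4·x) - 4·π^4/5 - π^2 + 3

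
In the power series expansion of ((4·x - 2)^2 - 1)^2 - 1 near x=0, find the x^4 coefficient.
Expand to order 4: ((4·x - 2)^2 - 1)^2 - 1 = 256·x^4 - 512·x^3 + 352·x^2 - 96·x + 8 + O(x^5).
The coefficient of x^4 is 256.

Final answer: 256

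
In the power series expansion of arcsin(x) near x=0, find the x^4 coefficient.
Expand to order 4: arcsin(x) = x^3/6 + x + O(x^5).
The coefficient of x^4 is 0.

Final answer: 0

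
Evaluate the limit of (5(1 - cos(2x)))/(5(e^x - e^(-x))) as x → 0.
Both numerator and denominator → 0 as x → 0; this is a 0/0 indeterminate form.
Expand each to leading order near x = 0: numerator ~ 10·x^2, denominator ~ 10·x.
The limit of the ratio is 0.

Final answer: 0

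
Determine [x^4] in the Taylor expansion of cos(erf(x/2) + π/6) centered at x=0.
Expand to order 4: cos(erf(x/2) + π/6) = x^4·(√(3)/(48·π^2) + √(3)/(24·π)) + x^3·(1/(12·π^(3/2)) + 1/(24·√(π))) - √(3)·x^2/(4·π) - x/(2·√(π)) + √(3)/2 + O(x^5).
The coefficient of x^4 is √(3)/(48·π^2) + √(3)/(24·π).

Final answer: √(3)/(48·π^2) + √(3)/(24·π)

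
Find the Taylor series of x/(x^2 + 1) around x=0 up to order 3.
-x^3 + x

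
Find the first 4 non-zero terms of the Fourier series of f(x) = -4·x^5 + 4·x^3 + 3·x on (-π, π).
(-1002 - 8·π^4 + 168·π^2)·sin(x) + (-24·π^2 + 33 + 4·π^4)·sin(2·x) + (-8·π^4/3 - 302/81 + 232·π^2/27)·sin(3·x) + (-9·π^2/2 + 3/16 + 2·π^4)·sin(4·x)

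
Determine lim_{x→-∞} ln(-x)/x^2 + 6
The quotient is an ∞/∞ indeterminate form as x → -∞.
Compare growth rates of the dominant terms (exponentials ≫ polynomials ≫ logarithms), or apply L'Hôpital's rule; the quotient → 0.
Adding the constant: 0 + 6 = 6. Limit = 6.

Final answer: 6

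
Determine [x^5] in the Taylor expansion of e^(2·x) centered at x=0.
Expand to order 5: e^(2·x) = 4·x^5/15 + 2·x^4/3 + 4·x^3/3 + 2·x^2 + 2·x + 1 + O(x^6).
The coefficient of x^5 is 4/15.

Final answer: 4/15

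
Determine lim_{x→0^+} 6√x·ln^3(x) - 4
The product is a 0·∞ indeterminate form at x → 0⁺.
Rewrite the product as 6·ln^3(x) / x^(-1/2) and apply L'Hôpital, or use the standard hierarchy x^(-1/2) ≫ |ln x|^3 as x → 0⁺.
The indeterminate product → 0, so the limit = -4.

Final answer: -4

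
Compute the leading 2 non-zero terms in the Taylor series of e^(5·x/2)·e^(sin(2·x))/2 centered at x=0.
9·x/4 + 1/2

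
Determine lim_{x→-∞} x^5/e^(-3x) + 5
The quotient is an ∞/∞ indeterminate form as x → -∞.
Compare growth rates of the dominant terms (exponentials ≫ polynomials ≫ logarithms), or apply L'Hôpital's rule; the quotient → 0.
Adding the constant: 0 + 5 = 5. Limit = 5.

Final answer: 5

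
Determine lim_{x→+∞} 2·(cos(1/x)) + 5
Evaluate the dominant behaviour as x → +∞; each term tends to a finite value or vanishes.
Limit = 7.

Final answer: 7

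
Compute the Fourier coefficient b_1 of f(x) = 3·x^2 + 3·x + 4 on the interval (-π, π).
b_1 = (1/π) ∫_{-π}^{π} f(x)·sin(1x) dx.
Evaluate the integral (use parity and integration by parts as needed): b_1 = 6.

Final answer: 6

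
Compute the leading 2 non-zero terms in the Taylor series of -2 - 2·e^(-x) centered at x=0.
2·x - 4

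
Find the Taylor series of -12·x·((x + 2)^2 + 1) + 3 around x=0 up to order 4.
-12·x^3 - 48·x^2 - 60·x + 3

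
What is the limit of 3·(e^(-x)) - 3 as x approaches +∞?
Evaluate the dominant behaviour as x → +∞; each term tends to a finite value or vanishes.
Limit = -3.

Final answer: -3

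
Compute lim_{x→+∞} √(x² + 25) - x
This is an ∞ − ∞ indeterminate form.
Multiply and divide by the conjugate √(x²+25) + x; the x² terms cancel, leaving 25/(√(x²+25)+x) → 0.
Limit = 0.

Final answer: 0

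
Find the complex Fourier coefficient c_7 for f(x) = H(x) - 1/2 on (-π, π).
Compute the real Fourier coefficients first: a_7 = 0, b_7 = 2/(7·π).
Then c_7 = (a_7 − i·b_7)/2 = -i/(7·π).

Final answer: -i/(7·π)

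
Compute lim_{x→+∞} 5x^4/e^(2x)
This is an ∞/∞ indeterminate form as x → +∞.
The exponential denominator e^(2x) dominates the polynomial numerator (e^x ≫ x^4 as x → ∞), so the quotient → 0.
Limit = 0.

Final answer: 0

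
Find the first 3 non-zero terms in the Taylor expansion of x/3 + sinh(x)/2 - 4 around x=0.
x^3/12 + 5·x/6 - 4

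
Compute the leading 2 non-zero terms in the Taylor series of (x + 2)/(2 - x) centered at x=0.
x + 1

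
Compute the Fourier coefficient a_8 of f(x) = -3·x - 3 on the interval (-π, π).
a_8 = (1/π) ∫_{-π}^{π} f(x)·cos(8x) dx.
Evaluate the integral (use parity and integration by parts as needed): a_8 = 0.

Final answer: 0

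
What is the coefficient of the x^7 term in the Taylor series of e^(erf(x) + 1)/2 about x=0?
-e/(42·√(π)) - 2·e/(9·π^(5/2)) + 4·e/(315·π^(7/2)) + 19·e/(45·π^(3/2))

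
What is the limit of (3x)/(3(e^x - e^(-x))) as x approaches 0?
Both numerator and denominator → 0 as x → 0; this is a 0/0 indeterminate form.
Expand each to leading order near x = 0: numerator ~ 3·x, denominator ~ 6·x.
The limit of the ratio is 1/2.

Final answer: 1/2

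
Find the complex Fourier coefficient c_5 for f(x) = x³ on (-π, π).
Compute the real Fourier coefficients first: a_5 = 0, b_5 = -12/125 + 2·π^2/5.
Then c_5 = (a_5 − i·b_5)/2 = -i·π^2/5 + 6·i/125.

Final answer: -i·π^2/5 + 6·i/125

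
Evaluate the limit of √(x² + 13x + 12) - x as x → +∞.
This is an ∞ − ∞ indeterminate form.
Multiply and divide by the conjugate √(x²+13x + 12) + x; the x² terms cancel, leaving (13x + 12)/(√(x²+13x + 12)+x) → 13/2.
Limit = 13/2.

Final answer: 13/2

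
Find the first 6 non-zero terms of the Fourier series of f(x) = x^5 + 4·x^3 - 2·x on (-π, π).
(-32·π^2 + 188 + 2·π^4)·sin(x) + (-π^4 + 1/2 + π^2)·sin(2·x) + (-172/81 + 32·π^2/27 + 2·π^4/3)·sin(3·x) + (-π^4/2 - 11·π^2/8 + 97/64)·sin(4·x) + (-692/625 + 32·π^2/25 + 2·π^4/5)·sin(5·x) + (-π^4/3 - 31·π^2/27 + 139/162)·sin(6·x)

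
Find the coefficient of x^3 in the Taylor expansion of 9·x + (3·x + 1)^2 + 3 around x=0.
Expand to order 3: 9·x + (3·x + 1)^2 + 3 = 9·x^2 + 15·x + 4 + O(x^4).
The coefficient of x^3 is 0.

Final answer: 0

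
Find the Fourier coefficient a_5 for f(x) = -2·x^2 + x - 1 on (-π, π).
a_5 = (1/π) ∫_{-π}^{π} f(x)·cos(5x) dx.
Evaluate the integral (use parity and integration by parts as needed): a_5 = 8/25.

Final answer: 8/25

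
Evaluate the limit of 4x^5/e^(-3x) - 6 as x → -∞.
The quotient is an ∞/∞ indeterminate form as x → -∞.
Compare growth rates of the dominant terms (exponentials ≫ polynomials ≫ logarithms), or apply L'Hôpital's rule; the quotient → 0.
Adding the constant: 0 - 6 = -6. Limit = -6.

Final answer: -6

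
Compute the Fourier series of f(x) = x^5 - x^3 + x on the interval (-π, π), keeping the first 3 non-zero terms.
(-42·π^2 + 2·π^4 + 254)·sin(x) + (-π^4 - 10 + 6·π^2)·sin(2·x) + (-58·π^2/27 + 170/81 + 2·π^4/3)·sin(3·x)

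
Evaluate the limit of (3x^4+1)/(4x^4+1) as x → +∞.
This is an ∞/∞ indeterminate form as x → +∞.
Divide numerator and denominator by x^4 and let the lower-order terms vanish; the leading terms give 3/4.
Limit = 3/4.

Final answer: 3/4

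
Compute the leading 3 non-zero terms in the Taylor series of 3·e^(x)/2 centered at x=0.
3·x^2/4 + 3·x/2 + 3/2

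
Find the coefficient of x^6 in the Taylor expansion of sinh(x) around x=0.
Expand to order 6: sinh(x) = x^5/120 + x^3/6 + x + O(x^7).
The coefficient of x^6 is 0.

Final answer: 0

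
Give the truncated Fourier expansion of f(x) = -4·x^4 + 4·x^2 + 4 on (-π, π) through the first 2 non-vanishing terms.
(-208 + 32·π^2)·cos(x) - 4·π^4/5 + 4 + 4·π^2/3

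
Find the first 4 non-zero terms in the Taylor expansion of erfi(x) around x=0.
x^7/(21·√(π)) + x^5/(5·√(π)) + 2·x^3/(3·√(π)) + 2·x/√(π)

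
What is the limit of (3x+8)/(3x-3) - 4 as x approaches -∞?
Evaluate the dominant behaviour as x → -∞; each term tends to a finite value or vanishes.
Limit = -3.

Final answer: -3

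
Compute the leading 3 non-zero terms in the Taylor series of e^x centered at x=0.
x^2/2 + x + 1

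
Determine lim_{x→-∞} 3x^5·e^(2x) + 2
The product is a 0·∞ indeterminate form at x → -∞.
Rewrite the product as 3x^5 / e^(-2x) (an ∞/∞ form) and apply L'Hôpital, or use the standard hierarchy e^(2|x|) ≫ |x^5| as x → -∞.
The indeterminate product → 0, so the limit = 2.

Final answer: 2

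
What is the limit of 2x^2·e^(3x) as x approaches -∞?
This is a 0·∞ indeterminate form at x → -∞.
Rewrite the product as 2x^2 / e^(-3x) (an ∞/∞ form) and apply L'Hôpital, or use the standard hierarchy e^(3|x|) ≫ |x^2| as x → -∞.
The indeterminate product → 0, so the limit = 0.

Final answer: 0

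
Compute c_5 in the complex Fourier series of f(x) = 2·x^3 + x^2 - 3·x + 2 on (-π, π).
Compute the real Fourier coefficients first: a_5 = -4/25, b_5 = -174/125 + 4·π^2/5.
Then c_5 = (a_5 − i·b_5)/2 = -2/25 - 2·i·π^2/5 + 87·i/125.

Final answer: -2/25 - 2·i·π^2/5 + 87·i/125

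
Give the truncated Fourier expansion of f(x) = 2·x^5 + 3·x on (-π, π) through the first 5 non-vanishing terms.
(-80·π^2 + 4·π^4 + 486)·sin(x) + (-2·π^4 - 18 + 10·π^2)·sin(2·x) + (-80·π^2/27 + 322/81 + 4·π^4/3)·sin(3·x) + (-π^4 - 63/32 + 5·π^2/4)·sin(4·x) + (-16·π^2/25 + 846/625 + 4·π^4/5)·sin(5·x)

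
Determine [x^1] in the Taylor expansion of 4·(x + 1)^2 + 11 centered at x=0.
Expand to order 1: 4·(x + 1)^2 + 11 = 8·x + 15 + O(x^2).
The coefficient of x^1 is 8.

Final answer: 8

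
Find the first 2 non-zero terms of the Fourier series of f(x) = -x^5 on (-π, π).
(-240 - 2·π^4 + 40·π^2)·sin(x) + (-5·π^2 + 15/2 + π^4)·sin(2·x)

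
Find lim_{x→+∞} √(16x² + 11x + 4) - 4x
As x → +∞: multiply by the conjugate to get (11x+4)/(√(16x²+11x+4)+4x); the denominator ~ 8x, so the limit is 11/8.
Limit = 11/8.

Final answer: 11/8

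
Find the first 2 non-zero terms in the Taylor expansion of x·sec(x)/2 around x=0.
x^3/4 + x/2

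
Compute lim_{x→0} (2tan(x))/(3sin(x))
Both numerator and denominator → 0 as x → 0; this is a 0/0 indeterminate form.
Expand each to leading order near x = 0: numerator ~ 2·x, denominator ~ 3·x.
The limit of the ratio is 2/3.

Final answer: 2/3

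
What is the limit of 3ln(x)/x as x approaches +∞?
This is an ∞/∞ indeterminate form as x → +∞.
The polynomial denominator x dominates the logarithmic numerator (any positive power of x ≫ ln(x) as x → ∞), so the quotient → 0.
Limit = 0.

Final answer: 0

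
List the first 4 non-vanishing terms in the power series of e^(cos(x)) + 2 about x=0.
-31·e·x^6/720 + e·x^4/6 - e·x^2/2 + 2 + e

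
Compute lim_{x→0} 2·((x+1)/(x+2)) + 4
Direct substitution at x = 0 gives 5.

Final answer: 5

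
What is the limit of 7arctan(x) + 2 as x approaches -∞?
Evaluate the dominant behaviour as x → -∞; each term tends to a finite value or vanishes.
Limit = 2 - 7·π/2.

Final answer: 2 - 7·π/2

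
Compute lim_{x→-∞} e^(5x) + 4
Evaluate the dominant behaviour as x → -∞; each term tends to a finite value or vanishes.
Limit = 4.

Final answer: 4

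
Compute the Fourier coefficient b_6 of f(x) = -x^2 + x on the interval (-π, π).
b_6 = (1/π) ∫_{-π}^{π} f(x)·sin(6x) dx.
Evaluate the integral (use parity and integration by parts as needed): b_6 = -1/3.

Final answer: -1/3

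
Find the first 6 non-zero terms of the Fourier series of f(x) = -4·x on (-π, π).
-8·sin(x) + 4·sin(2·x) - 8·sin(3·x)/3 + 2·sin(4·x) - 8·sin(5·x)/5 + 4·sin(6·x)/3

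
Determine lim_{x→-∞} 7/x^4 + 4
Evaluate the dominant behaviour as x → -∞; each term tends to a finite value or vanishes.
Limit = 4.

Final answer: 4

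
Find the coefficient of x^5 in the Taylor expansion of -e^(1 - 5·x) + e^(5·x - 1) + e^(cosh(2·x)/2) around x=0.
Expand to order 5: -e^(1 - 5·x) + e^(5·x - 1) + e^(cosh(2·x)/2) = x^5·(625·e^(-1)/24 + 625·e/24) + x^4·(-625·e/24 + 5·e^(1/2)/6 + 625·e^(-1)/24) + x^3·(125·e^(-1)/6 + 125·e/6) + x^2·(-25·e/2 + e^(1/2) + 25·e^(-1)/2) + x·(5·e^(-1) + 5·e) - e + e^(-1) + e^(1/2) + O(x^6).
The coefficient of x^5 is 625·e^(-1)/24 + 625·e/24.

Final answer: 625·e^(-1)/24 + 625·e/24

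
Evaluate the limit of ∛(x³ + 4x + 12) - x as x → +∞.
This is an ∞ − ∞ indeterminate form.
Multiply by (A² + AB + B²)/(A² + AB + B²) where A = ∛(x³+4x + 12), B = x to use A³ − B³ = (A−B)(A²+AB+B²); the x³ terms cancel, leaving (4x + 12)/(A²+AB+B²) with denominator ~ 3x², so the limit is 0.
Limit = 0.

Final answer: 0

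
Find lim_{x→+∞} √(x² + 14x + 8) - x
As x → +∞: multiply by the conjugate to get (14x+8)/(√(x²+14x+8)+x); the denominator ~ 2x, so the limit is 14/2 = 7.
Limit = 7.

Final answer: 7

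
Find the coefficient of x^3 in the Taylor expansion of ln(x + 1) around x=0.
Expand to order 3: ln(x + 1) = x^3/3 - x^2/2 + x + O(x^4).
The coefficient of x^3 is 1/3.

Final answer: 1/3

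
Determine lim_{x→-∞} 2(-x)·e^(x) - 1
The product is a 0·∞ indeterminate form at x → -∞.
Rewrite the product as 2(-x) / e^(-x) (an ∞/∞ form) and apply L'Hôpital, or use the standard hierarchy e^(|x|) ≫ |(-x)| as x → -∞.
The indeterminate product → 0, so the limit = -1.

Final answer: -1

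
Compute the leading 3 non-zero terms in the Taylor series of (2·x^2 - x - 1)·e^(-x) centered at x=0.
-7·x^3/3 + 5·x^2/2 - 1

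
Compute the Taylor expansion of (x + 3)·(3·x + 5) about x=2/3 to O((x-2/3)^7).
77/3 + 18·(x - 2/3) + 3·(x - 2/3)^2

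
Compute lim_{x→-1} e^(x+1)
Direct substitution at x = -1 gives 1.

Final answer: 1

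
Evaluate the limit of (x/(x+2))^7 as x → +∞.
As x → +∞: x/(x+2) = 1/(1 + 2/x) → 1, and the 7th power of a limit-1 base also → 1.
Limit = 1.

Final answer: 1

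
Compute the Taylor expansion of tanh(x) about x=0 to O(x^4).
-x^3/3 + x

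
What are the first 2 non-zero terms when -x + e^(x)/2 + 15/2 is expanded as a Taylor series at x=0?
8 - x/2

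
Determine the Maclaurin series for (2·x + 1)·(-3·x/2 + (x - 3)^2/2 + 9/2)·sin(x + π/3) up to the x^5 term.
x^5·(√(3)/32 + 179/240) + x^4·(-5/8 + 37·√(3)/16) + x^3·(-5 - 23·√(3)/8) + x^2·(27/4 - 13·√(3)/2) + x·(9/2 + 27·√(3)/4) + 9·√(3)/2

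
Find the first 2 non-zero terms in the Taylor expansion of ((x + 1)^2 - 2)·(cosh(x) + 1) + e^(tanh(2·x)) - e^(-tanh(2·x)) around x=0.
8·x - 2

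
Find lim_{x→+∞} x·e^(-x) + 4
Evaluate the dominant behaviour as x → +∞; each term tends to a finite value or vanishes.
Limit = 4.

Final answer: 4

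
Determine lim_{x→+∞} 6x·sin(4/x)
As x → +∞: let u = 4/x → 0⁺; then 6·x·sin(4/x) = 6·4·sin(u)/u → 6·4·1 = 24.
Limit = 24.

Final answer: 24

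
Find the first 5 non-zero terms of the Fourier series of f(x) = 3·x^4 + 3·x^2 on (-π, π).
(132 - 24·π^2)·cos(x) + (-6 + 6·π^2)·cos(2·x) + (4/9 - 8·π^2/3)·cos(3·x) + (3/16 + 3·π^2/2)·cos(4·x) + π^2 + 3·π^4/5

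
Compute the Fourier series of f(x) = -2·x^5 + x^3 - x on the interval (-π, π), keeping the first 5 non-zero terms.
(-494 - 4·π^4 + 82·π^2)·sin(x) + (-11·π^2 + 35/2 + 2·π^4)·sin(2·x) + (-4·π^4/3 - 250/81 + 98·π^2/27)·sin(3·x) + (-7·π^2/4 + 37/32 + π^4)·sin(4·x) + (-4·π^4/5 - 406/625 + 26·π^2/25)·sin(5·x)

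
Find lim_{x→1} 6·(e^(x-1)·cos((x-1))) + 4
Direct substitution at x = 1 gives 10.

Final answer: 10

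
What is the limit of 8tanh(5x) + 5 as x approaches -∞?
Evaluate the dominant behaviour as x → -∞; each term tends to a finite value or vanishes.
Limit = -3.

Final answer: -3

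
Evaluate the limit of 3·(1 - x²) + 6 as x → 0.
Direct substitution at x = 0 gives 9.

Final answer: 9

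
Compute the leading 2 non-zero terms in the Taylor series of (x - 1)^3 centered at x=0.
3·x - 1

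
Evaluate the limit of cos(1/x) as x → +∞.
Evaluate the dominant behaviour as x → +∞; each term tends to a finite value or vanishes.
Limit = 1.

Final answer: 1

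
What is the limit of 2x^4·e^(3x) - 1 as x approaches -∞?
The product is a 0·∞ indeterminate form at x → -∞.
Rewrite the product as 2x^4 / e^(-3x) (an ∞/∞ form) and apply L'Hôpital, or use the standard hierarchy e^(3|x|) ≫ |x^4| as x → -∞.
The indeterminate product → 0, so the limit = -1.

Final answer: -1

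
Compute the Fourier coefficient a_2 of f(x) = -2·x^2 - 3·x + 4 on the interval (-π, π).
a_2 = (1/π) ∫_{-π}^{π} f(x)·cos(2x) dx.
Evaluate the integral (use parity and integration by parts as needed): a_2 = -2.

Final answer: -2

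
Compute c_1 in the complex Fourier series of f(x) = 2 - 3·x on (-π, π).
Compute the real Fourier coefficients first: a_1 = 0, b_1 = -6.
Then c_1 = (a_1 − i·b_1)/2 = 3·i.

Final answer: 3·i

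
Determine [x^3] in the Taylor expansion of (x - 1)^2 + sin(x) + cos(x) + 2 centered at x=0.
Expand to order 3: (x - 1)^2 + sin(x) + cos(x) + 2 = -x^3/6 + x^2/2 - x + 4 + O(x^4).
The coefficient of x^3 is -1/6.

Final answer: -1/6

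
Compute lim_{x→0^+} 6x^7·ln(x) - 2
The product is a 0·∞ indeterminate form at x → 0⁺.
Rewrite the product as 6·ln(x) / x^(-7) and apply L'Hôpital, or use the standard hierarchy x^(-7) ≫ |ln x| as x → 0⁺.
The indeterminate product → 0, so the limit = -2.

Final answer: -2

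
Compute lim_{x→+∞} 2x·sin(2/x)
As x → +∞: let u = 2/x → 0⁺; then 2·x·sin(2/x) = 2·2·sin(u)/u → 2·2·1 = 4.
Limit = 4.

Final answer: 4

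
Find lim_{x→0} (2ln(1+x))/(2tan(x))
Both numerator and denominator → 0 as x → 0; this is a 0/0 indeterminate form.
Expand each to leading order near x = 0: numerator ~ 2·x, denominator ~ 2·x.
The limit of the ratio is 1.

Final answer: 1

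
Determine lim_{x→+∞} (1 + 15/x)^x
As x → +∞: this is the defining limit (1 + 15/x)^x → e^15.
Limit = e^(15).

Final answer: e^(15)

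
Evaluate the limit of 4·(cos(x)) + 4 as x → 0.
Direct substitution at x = 0 gives 8.

Final answer: 8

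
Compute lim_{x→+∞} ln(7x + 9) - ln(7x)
This is an ∞ − ∞ indeterminate form.
Combine the logarithms: ln(7x+9) − ln(7x) = ln((7x+9)/(7x)) = ln(1 + 9/(7x)) → ln(1) = 0.
Limit = 0.

Final answer: 0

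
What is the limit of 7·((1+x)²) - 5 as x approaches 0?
Direct substitution at x = 0 gives 2.

Final answer: 2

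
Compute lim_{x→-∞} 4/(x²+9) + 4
Evaluate the dominant behaviour as x → -∞; each term tends to a finite value or vanishes.
Limit = 4.

Final answer: 4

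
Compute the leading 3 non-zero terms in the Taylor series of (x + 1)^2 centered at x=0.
x^2 + 2·x + 1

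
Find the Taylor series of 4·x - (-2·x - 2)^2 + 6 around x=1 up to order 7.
-6 - 12·(x - 1) - 4·(x - 1)^2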